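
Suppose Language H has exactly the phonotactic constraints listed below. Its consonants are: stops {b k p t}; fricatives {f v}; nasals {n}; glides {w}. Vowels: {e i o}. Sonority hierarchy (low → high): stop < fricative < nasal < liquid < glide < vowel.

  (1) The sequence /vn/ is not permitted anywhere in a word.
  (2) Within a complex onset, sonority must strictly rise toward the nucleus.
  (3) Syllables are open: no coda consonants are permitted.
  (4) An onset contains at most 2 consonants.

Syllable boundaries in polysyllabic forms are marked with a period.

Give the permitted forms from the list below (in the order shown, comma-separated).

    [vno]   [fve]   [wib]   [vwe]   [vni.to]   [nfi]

[vno] — violates constraint 1: contains banned sequence /vn/ → not permitted
[fve] — violates constraint 2: syllable 1 onset /fv/: /f/ (fricative, 2) → /v/ (fricative, 2) does not rise → not permitted
[wib] — violates constraint 3: syllable 1 coda /b/ has 1 consonant (> 0) → not permitted
[vwe] — σ1 onset /vw/ (2→5 rises), coda /∅/ ok → permitted
[vni.to] — violates constraint 1: contains banned sequence /vn/ → not permitted
[nfi] — violates constraint 2: syllable 1 onset /nf/: /n/ (nasal, 3) → /f/ (fricative, 2) does not rise → not permitted

[vwe]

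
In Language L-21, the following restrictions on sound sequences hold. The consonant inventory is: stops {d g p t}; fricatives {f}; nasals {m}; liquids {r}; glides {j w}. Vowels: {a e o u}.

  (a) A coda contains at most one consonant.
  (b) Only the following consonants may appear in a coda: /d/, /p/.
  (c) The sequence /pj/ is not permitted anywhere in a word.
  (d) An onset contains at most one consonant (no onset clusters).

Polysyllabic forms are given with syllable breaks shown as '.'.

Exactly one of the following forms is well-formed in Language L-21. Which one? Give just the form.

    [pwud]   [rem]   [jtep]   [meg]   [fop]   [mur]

[pwud] — violates constraint (d): syllable 1 onset /pw/ has 2 consonants (> 1) → ill-formed
[rem] — violates constraint (b): syllable 1 coda contains /m/, which is not a licensed coda consonant → ill-formed
[jtep] — violates constraint (d): syllable 1 onset /jt/ has 2 consonants (> 1) → ill-formed
[meg] — violates constraint (b): syllable 1 coda contains /g/, which is not a licensed coda consonant → ill-formed
[fop] — σ1 onset /f/, coda /p/ ok → well-formed
[mur] — violates constraint (b): syllable 1 coda contains /r/, which is not a licensed coda consonant → ill-formed

[fop]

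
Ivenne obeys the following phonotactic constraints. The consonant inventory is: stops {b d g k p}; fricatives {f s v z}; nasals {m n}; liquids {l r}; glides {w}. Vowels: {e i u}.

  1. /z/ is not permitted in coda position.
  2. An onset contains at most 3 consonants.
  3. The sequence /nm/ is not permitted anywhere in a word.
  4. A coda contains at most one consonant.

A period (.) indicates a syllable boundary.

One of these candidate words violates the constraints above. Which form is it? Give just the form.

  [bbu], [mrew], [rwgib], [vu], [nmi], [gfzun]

[nmi]

[bbu] — σ1 onset /bb/ (2C), coda /∅/ ok → licit
[mrew] — σ1 onset /mr/ (2C), coda /w/ ok → licit
[rwgib] — σ1 onset /rwg/ (3C), coda /b/ ok → licit
[vu] — σ1 onset /v/, coda /∅/ ok → licit
[nmi] — violates constraint 3: contains banned sequence /nm/ → illicit
[gfzun] — σ1 onset /gfz/ (3C), coda /n/ ok → licit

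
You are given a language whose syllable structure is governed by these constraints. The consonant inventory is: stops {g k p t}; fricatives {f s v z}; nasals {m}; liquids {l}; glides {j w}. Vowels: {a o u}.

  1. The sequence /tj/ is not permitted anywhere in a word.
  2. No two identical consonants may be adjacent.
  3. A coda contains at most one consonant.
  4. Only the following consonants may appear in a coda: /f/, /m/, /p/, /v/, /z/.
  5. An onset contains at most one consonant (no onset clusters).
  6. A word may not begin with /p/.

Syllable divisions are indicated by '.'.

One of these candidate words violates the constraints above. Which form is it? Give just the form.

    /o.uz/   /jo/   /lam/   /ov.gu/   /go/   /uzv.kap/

/o.uz/ — σ1 onset /∅/, coda /∅/ ok; σ2 onset /∅/, coda /z/ ok → permitted
/jo/ — σ1 onset /j/, coda /∅/ ok → permitted
/lam/ — σ1 onset /l/, coda /m/ ok → permitted
/ov.gu/ — σ1 onset /∅/, coda /v/ ok; σ2 onset /g/, coda /∅/ ok → permitted
/go/ — σ1 onset /g/, coda /∅/ ok → permitted
/uzv.kap/ — violates constraint 3: syllable 1 coda /zv/ has 2 consonants (> 1) → not permitted

/uzv.kap/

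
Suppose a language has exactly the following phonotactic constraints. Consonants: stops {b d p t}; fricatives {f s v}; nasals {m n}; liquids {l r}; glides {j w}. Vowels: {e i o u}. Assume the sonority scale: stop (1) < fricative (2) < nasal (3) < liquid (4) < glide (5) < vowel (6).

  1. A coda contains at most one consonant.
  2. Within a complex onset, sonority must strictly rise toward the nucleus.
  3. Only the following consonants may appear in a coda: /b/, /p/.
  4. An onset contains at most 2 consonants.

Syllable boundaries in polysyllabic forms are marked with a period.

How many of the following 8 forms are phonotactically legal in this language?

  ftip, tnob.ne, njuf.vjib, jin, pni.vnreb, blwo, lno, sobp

1

ftip — violates constraint 2: syllable 1 onset /ft/: /f/ (fricative, 2) → /t/ (stop, 1) does not rise → phonotactically illegal
tnob.ne — σ1 onset /tn/ (1→3 rises), coda /b/ ok; σ2 onset /n/, coda /∅/ ok → phonotactically legal
njuf.vjib — violates constraint 3: syllable 1 coda contains /f/, which is not a licensed coda consonant → phonotactically illegal
jin — violates constraint 3: syllable 1 coda contains /n/, which is not a licensed coda consonant → phonotactically illegal
pni.vnreb — violates constraint 4: syllable 2 onset /vnr/ has 3 consonants (> 2) → phonotactically illegal
blwo — violates constraint 4: syllable 1 onset /blw/ has 3 consonants (> 2) → phonotactically illegal
lno — violates constraint 2: syllable 1 onset /ln/: /l/ (liquid, 4) → /n/ (nasal, 3) does not rise → phonotactically illegal
sobp — violates constraint 1: syllable 1 coda /bp/ has 2 consonants (> 1) → phonotactically illegal
Phonotactically legal: tnob.ne → 1.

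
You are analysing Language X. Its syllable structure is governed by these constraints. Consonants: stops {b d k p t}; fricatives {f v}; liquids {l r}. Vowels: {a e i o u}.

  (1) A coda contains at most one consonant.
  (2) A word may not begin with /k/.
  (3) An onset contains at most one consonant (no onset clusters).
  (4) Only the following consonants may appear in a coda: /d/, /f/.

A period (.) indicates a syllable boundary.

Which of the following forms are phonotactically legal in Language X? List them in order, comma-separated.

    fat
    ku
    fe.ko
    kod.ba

fe.ko

fat — violates constraint 4: syllable 1 coda contains /t/, which is not a licensed coda consonant → phonotactically illegal
ku — violates constraint 2: word begins with /k/ → phonotactically illegal
fe.ko — σ1 onset /f/, coda /∅/ ok; σ2 onset /k/, coda /∅/ ok → phonotactically legal
kod.ba — violates constraint 2: word begins with /k/ → phonotactically illegal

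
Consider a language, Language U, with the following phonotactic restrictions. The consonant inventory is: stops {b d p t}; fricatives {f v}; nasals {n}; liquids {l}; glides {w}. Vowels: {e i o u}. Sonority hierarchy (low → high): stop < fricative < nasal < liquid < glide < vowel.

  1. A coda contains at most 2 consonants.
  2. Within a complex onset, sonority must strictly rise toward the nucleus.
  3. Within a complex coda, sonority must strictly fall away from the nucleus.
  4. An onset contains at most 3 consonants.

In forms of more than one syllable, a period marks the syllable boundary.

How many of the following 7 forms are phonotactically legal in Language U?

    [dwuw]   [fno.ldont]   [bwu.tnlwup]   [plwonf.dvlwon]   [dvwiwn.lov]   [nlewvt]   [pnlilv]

3

[dwuw] — σ1 onset /dw/ (1→5 rises), coda /w/ ok → phonotactically legal
[fno.ldont] — violates constraint 2: syllable 2 onset /ld/: /l/ (liquid, 4) → /d/ (stop, 1) does not rise → phonotactically illegal
[bwu.tnlwup] — violates constraint 4: syllable 2 onset /tnlw/ has 4 consonants (> 3) → phonotactically illegal
[plwonf.dvlwon] — violates constraint 4: syllable 2 onset /dvlw/ has 4 consonants (> 3) → phonotactically illegal
[dvwiwn.lov] — σ1 onset /dvw/ (1→2→5 rises), coda /wn/ (5→3 falls) ok; σ2 onset /l/, coda /v/ ok → phonotactically legal
[nlewvt] — violates constraint 1: syllable 1 coda /wvt/ has 3 consonants (> 2) → phonotactically illegal
[pnlilv] — σ1 onset /pnl/ (1→3→4 rises), coda /lv/ (4→2 falls) ok → phonotactically legal
Phonotactically legal: [dwuw], [dvwiwn.lov], [pnlilv] → 3.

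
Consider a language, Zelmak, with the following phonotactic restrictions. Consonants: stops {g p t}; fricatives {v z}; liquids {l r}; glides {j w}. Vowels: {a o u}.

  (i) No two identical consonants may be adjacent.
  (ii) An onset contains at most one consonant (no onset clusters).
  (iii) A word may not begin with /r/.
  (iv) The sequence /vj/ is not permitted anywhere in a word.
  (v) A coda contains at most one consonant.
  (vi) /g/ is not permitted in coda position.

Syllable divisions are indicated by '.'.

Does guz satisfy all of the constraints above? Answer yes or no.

yes

guz — σ1 onset /g/, coda /z/ ok → well-formed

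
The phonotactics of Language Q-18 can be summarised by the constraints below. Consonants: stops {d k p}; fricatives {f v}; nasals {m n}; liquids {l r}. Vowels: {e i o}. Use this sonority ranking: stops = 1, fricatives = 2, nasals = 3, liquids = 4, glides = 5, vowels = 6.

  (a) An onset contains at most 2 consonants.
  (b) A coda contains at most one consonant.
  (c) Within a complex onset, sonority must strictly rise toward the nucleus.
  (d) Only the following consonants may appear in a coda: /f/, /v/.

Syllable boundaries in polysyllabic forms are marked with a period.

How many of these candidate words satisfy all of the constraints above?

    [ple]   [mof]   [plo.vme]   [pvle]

3

[ple] — σ1 onset /pl/ (1→4 rises), coda /∅/ ok → phonotactically legal
[mof] — σ1 onset /m/, coda /f/ ok → phonotactically legal
[plo.vme] — σ1 onset /pl/ (1→4 rises), coda /∅/ ok; σ2 onset /vm/ (2→3 rises), coda /∅/ ok → phonotactically legal
[pvle] — violates constraint (a): syllable 1 onset /pvl/ has 3 consonants (> 2) → phonotactically illegal
Phonotactically legal: [ple], [mof], [plo.vme] → 3.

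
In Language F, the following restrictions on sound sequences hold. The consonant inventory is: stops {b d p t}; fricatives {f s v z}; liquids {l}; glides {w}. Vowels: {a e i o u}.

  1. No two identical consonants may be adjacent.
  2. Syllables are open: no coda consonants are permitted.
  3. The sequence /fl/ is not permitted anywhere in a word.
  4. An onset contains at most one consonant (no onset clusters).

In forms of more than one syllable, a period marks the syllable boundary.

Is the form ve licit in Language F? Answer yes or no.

ve — σ1 onset /v/, coda /∅/ ok → licit

yes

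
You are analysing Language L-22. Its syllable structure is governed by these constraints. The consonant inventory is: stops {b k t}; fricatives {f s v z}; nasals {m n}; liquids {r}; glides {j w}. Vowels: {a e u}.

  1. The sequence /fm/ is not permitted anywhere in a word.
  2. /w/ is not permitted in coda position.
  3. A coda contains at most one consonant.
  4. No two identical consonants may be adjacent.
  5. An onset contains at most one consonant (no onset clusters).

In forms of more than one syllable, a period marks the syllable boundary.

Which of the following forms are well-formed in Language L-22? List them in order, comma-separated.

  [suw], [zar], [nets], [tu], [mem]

[zar], [tu], [mem]

[suw] — violates constraint 2: syllable 1 coda contains /w/ → ill-formed
[zar] — σ1 onset /z/, coda /r/ ok → well-formed
[nets] — violates constraint 3: syllable 1 coda /ts/ has 2 consonants (> 1) → ill-formed
[tu] — σ1 onset /t/, coda /∅/ ok → well-formed
[mem] — σ1 onset /m/, coda /m/ ok → well-formed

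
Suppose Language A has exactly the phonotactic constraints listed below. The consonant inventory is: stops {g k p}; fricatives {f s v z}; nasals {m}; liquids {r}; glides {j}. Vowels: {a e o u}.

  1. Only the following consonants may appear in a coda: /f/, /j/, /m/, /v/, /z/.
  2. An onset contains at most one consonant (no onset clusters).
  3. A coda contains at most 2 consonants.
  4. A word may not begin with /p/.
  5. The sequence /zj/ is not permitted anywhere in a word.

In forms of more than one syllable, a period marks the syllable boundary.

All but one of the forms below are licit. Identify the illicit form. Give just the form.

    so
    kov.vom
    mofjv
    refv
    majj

mofjv

so — σ1 onset /s/, coda /∅/ ok → licit
kov.vom — σ1 onset /k/, coda /v/ ok; σ2 onset /v/, coda /m/ ok → licit
mofjv — violates constraint 3: syllable 1 coda /fjv/ has 3 consonants (> 2) → illicit
refv — σ1 onset /r/, coda /fv/ (2C) ok → licit
majj — σ1 onset /m/, coda /jj/ (2C) ok → licit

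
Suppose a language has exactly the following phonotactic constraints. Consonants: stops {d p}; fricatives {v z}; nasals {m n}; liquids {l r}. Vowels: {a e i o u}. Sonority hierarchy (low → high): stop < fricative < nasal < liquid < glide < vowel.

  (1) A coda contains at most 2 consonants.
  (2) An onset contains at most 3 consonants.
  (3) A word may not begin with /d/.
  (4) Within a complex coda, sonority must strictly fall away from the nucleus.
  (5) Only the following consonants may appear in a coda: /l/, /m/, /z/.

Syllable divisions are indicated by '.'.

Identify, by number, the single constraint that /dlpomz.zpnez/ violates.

/dlpomz.zpnez/: word begins with /d/.
This is a violation of constraint 3: "A word may not begin with /d/."
The remaining constraints (1, 2, 4, 5) are satisfied.

3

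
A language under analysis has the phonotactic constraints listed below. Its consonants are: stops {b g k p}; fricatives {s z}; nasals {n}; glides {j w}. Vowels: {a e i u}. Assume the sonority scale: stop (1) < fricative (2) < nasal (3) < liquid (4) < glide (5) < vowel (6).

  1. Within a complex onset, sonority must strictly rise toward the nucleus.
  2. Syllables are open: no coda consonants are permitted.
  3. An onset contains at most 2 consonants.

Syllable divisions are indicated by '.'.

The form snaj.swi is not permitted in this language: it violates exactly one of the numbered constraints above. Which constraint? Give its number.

snaj.swi: syllable 1 coda /j/ has 1 consonant (> 0).
This is a violation of constraint 2: "Syllables are open: no coda consonants are permitted."
The remaining constraints (1, 3) are satisfied.

2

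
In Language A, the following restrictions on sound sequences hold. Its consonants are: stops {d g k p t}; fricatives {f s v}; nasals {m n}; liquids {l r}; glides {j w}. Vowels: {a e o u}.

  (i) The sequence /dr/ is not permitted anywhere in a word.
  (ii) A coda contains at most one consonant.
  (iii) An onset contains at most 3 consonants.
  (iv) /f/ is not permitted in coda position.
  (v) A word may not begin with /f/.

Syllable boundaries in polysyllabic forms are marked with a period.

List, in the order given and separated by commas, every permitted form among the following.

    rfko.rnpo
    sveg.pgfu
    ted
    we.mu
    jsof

rfko.rnpo, sveg.pgfu, ted, we.mu

rfko.rnpo — σ1 onset /rfk/ (3C), coda /∅/ ok; σ2 onset /rnp/ (3C), coda /∅/ ok → permitted
sveg.pgfu — σ1 onset /sv/ (2C), coda /g/ ok; σ2 onset /pgf/ (3C), coda /∅/ ok → permitted
ted — σ1 onset /t/, coda /d/ ok → permitted
we.mu — σ1 onset /w/, coda /∅/ ok; σ2 onset /m/, coda /∅/ ok → permitted
jsof — violates constraint (iv): syllable 1 coda contains /f/ → not permitted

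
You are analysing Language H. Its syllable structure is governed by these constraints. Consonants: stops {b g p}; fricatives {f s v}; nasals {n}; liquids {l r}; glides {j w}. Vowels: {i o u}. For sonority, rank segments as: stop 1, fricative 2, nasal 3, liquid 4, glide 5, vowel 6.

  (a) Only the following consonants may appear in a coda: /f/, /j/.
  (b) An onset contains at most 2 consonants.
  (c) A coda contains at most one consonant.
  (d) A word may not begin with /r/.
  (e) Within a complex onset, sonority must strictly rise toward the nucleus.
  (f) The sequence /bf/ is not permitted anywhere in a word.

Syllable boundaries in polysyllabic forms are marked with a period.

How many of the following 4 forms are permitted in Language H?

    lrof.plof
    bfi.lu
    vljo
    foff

lrof.plof — violates constraint (e): syllable 1 onset /lr/: /l/ (liquid, 4) → /r/ (liquid, 4) does not rise → not permitted
bfi.lu — violates constraint (f): contains banned sequence /bf/ → not permitted
vljo — violates constraint (b): syllable 1 onset /vlj/ has 3 consonants (> 2) → not permitted
foff — violates constraint (c): syllable 1 coda /ff/ has 2 consonants (> 1) → not permitted
No form is permitted → 0.

0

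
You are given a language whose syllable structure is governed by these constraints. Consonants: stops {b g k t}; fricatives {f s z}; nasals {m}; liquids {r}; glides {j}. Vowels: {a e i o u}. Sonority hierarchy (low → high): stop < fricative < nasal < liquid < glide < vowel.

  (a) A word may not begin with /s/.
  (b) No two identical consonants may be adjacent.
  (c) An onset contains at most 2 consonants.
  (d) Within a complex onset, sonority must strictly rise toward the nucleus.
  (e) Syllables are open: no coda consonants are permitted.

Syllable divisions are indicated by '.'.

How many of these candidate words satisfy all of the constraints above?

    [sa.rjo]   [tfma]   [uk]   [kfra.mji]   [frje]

[sa.rjo] — violates constraint (a): word begins with /s/ → ill-formed
[tfma] — violates constraint (c): syllable 1 onset /tfm/ has 3 consonants (> 2) → ill-formed
[uk] — violates constraint (e): syllable 1 coda /k/ has 1 consonant (> 0) → ill-formed
[kfra.mji] — violates constraint (c): syllable 1 onset /kfr/ has 3 consonants (> 2) → ill-formed
[frje] — violates constraint (c): syllable 1 onset /frj/ has 3 consonants (> 2) → ill-formed
No form is well-formed → 0.

0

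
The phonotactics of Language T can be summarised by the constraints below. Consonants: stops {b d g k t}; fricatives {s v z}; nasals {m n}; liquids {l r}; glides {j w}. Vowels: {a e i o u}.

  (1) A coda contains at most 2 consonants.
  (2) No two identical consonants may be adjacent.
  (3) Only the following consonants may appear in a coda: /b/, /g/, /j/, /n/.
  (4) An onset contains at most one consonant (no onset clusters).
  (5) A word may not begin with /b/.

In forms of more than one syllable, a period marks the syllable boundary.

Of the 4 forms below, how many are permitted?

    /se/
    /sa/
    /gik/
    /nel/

2

/se/ — σ1 onset /s/, coda /∅/ ok → permitted
/sa/ — σ1 onset /s/, coda /∅/ ok → permitted
/gik/ — violates constraint 3: syllable 1 coda contains /k/, which is not a licensed coda consonant → not permitted
/nel/ — violates constraint 3: syllable 1 coda contains /l/, which is not a licensed coda consonant → not permitted
Permitted: /se/, /sa/ → 2.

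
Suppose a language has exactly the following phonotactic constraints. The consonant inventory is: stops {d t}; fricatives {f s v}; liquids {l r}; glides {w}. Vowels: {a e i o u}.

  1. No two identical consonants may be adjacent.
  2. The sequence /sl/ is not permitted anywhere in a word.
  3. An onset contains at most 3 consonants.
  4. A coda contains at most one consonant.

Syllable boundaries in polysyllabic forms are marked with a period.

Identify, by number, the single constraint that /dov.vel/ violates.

/dov.vel/: adjacent identical consonants /vv/.
This is a violation of constraint 1: "No two identical consonants may be adjacent."
The remaining constraints (2, 3, 4) are satisfied.

1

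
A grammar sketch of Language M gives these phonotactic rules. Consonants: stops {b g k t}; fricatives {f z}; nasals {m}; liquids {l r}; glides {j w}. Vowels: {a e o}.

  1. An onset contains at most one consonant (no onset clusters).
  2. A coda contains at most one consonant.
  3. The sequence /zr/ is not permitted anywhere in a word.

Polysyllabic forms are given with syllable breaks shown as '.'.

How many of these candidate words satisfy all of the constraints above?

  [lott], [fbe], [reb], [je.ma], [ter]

3

[lott] — violates constraint 2: syllable 1 coda /tt/ has 2 consonants (> 1) → ill-formed
[fbe] — violates constraint 1: syllable 1 onset /fb/ has 2 consonants (> 1) → ill-formed
[reb] — σ1 onset /r/, coda /b/ ok → well-formed
[je.ma] — σ1 onset /j/, coda /∅/ ok; σ2 onset /m/, coda /∅/ ok → well-formed
[ter] — σ1 onset /t/, coda /r/ ok → well-formed
Well-formed: [reb], [je.ma], [ter] → 3.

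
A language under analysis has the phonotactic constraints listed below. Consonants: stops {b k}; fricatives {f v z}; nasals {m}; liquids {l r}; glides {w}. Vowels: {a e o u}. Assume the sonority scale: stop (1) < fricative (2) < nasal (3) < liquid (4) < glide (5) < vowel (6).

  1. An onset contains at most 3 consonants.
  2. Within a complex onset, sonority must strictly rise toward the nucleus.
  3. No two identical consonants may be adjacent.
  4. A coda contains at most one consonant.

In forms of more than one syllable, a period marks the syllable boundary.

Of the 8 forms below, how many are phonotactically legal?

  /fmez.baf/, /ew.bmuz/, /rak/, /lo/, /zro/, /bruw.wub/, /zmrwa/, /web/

/fmez.baf/ — σ1 onset /fm/ (2→3 rises), coda /z/ ok; σ2 onset /b/, coda /f/ ok → phonotactically legal
/ew.bmuz/ — σ1 onset /∅/, coda /w/ ok; σ2 onset /bm/ (1→3 rises), coda /z/ ok → phonotactically legal
/rak/ — σ1 onset /r/, coda /k/ ok → phonotactically legal
/lo/ — σ1 onset /l/, coda /∅/ ok → phonotactically legal
/zro/ — σ1 onset /zr/ (2→4 rises), coda /∅/ ok → phonotactically legal
/bruw.wub/ — violates constraint 3: adjacent identical consonants /ww/ → phonotactically illegal
/zmrwa/ — violates constraint 1: syllable 1 onset /zmrw/ has 4 consonants (> 3) → phonotactically illegal
/web/ — σ1 onset /w/, coda /b/ ok → phonotactically legal
Phonotactically legal: /fmez.baf/, /ew.bmuz/, /rak/, /lo/, /zro/, /web/ → 6.

6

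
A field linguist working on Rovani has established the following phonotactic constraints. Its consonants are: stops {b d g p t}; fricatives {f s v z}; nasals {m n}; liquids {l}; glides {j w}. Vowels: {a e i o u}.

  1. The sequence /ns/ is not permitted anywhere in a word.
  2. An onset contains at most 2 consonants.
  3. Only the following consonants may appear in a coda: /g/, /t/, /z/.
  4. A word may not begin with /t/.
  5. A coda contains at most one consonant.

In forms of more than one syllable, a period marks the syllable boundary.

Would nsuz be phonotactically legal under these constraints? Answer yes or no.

nsuz — violates constraint 1: contains banned sequence /ns/ → phonotactically illegal

no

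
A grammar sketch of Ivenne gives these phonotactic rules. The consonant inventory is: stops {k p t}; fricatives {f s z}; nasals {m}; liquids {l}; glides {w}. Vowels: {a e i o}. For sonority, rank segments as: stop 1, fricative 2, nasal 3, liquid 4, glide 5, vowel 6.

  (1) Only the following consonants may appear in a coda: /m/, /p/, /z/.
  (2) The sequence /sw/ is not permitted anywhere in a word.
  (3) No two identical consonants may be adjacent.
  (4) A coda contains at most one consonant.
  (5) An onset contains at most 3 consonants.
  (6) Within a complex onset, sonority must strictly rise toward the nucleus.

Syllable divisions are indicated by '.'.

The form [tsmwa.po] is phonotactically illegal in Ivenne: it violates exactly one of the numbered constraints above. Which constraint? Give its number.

5

[tsmwa.po]: syllable 1 onset /tsmw/ has 4 consonants (> 3).
This is a violation of constraint 5: "An onset contains at most 3 consonants."
The remaining constraints (1, 2, 3, 4, 6) are satisfied.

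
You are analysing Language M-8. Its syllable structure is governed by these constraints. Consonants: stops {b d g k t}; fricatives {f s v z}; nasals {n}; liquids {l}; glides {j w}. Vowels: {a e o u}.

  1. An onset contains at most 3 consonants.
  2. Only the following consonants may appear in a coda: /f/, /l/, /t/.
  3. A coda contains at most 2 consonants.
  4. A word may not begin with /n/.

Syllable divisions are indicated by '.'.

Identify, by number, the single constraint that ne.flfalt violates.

4

ne.flfalt: word begins with /n/.
This is a violation of constraint 4: "A word may not begin with /n/."
The remaining constraints (1, 2, 3) are satisfied.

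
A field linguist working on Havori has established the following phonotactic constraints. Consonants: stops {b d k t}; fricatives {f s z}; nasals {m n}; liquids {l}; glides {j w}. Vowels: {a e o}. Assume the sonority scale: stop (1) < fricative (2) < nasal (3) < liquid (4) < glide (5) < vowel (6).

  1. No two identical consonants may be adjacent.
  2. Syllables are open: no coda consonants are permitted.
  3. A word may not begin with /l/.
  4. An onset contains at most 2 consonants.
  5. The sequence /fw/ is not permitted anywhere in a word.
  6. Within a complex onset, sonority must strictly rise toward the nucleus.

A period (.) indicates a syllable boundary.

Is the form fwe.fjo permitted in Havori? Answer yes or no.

fwe.fjo — violates constraint 5: contains banned sequence /fw/ → not permitted

no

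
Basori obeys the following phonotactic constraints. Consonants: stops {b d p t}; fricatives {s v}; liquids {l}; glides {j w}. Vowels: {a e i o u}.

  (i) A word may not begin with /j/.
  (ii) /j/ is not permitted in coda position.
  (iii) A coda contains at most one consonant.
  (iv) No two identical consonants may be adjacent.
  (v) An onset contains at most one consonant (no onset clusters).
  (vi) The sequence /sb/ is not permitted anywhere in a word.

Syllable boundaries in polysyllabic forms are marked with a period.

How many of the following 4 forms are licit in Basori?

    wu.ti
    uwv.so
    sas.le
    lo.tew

3

wu.ti — σ1 onset /w/, coda /∅/ ok; σ2 onset /t/, coda /∅/ ok → licit
uwv.so — violates constraint (iii): syllable 1 coda /wv/ has 2 consonants (> 1) → illicit
sas.le — σ1 onset /s/, coda /s/ ok; σ2 onset /l/, coda /∅/ ok → licit
lo.tew — σ1 onset /l/, coda /∅/ ok; σ2 onset /t/, coda /w/ ok → licit
Licit: wu.ti, sas.le, lo.tew → 3.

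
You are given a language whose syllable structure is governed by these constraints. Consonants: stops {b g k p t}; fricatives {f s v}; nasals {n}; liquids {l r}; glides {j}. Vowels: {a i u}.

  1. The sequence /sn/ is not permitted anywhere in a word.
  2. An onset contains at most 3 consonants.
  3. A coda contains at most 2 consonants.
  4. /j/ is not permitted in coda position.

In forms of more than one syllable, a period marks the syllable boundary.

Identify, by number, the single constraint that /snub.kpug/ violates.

/snub.kpug/: contains banned sequence /sn/.
This is a violation of constraint 1: "The sequence /sn/ is not permitted anywhere in a word."
The remaining constraints (2, 3, 4) are satisfied.

1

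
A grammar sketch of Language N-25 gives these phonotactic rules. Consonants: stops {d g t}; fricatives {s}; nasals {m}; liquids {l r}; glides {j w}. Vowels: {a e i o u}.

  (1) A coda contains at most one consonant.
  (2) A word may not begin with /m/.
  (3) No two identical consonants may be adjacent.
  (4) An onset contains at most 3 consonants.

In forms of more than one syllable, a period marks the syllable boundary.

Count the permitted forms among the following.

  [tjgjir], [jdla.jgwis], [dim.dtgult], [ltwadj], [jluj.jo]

1

[tjgjir] — violates constraint 4: syllable 1 onset /tjgj/ has 4 consonants (> 3) → not permitted
[jdla.jgwis] — σ1 onset /jdl/ (3C), coda /∅/ ok; σ2 onset /jgw/ (3C), coda /s/ ok → permitted
[dim.dtgult] — violates constraint 1: syllable 2 coda /lt/ has 2 consonants (> 1) → not permitted
[ltwadj] — violates constraint 1: syllable 1 coda /dj/ has 2 consonants (> 1) → not permitted
[jluj.jo] — violates constraint 3: adjacent identical consonants /jj/ → not permitted
Permitted: [jdla.jgwis] → 1.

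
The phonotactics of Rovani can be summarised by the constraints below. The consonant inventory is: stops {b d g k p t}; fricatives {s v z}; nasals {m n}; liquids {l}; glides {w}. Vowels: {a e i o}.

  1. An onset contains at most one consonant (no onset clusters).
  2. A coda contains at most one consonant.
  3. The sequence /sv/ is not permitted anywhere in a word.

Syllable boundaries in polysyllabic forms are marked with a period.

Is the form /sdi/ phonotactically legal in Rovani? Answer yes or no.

/sdi/ — violates constraint 1: syllable 1 onset /sd/ has 2 consonants (> 1) → phonotactically illegal

no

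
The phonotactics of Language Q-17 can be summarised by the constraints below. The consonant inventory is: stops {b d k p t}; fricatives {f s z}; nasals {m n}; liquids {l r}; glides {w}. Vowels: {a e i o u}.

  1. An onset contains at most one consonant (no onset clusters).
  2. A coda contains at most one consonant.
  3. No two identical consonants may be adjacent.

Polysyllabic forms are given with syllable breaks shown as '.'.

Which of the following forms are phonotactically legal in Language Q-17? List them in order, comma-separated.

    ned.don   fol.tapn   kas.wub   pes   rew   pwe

ned.don — violates constraint 3: adjacent identical consonants /dd/ → phonotactically illegal
fol.tapn — violates constraint 2: syllable 2 coda /pn/ has 2 consonants (> 1) → phonotactically illegal
kas.wub — σ1 onset /k/, coda /s/ ok; σ2 onset /w/, coda /b/ ok → phonotactically legal
pes — σ1 onset /p/, coda /s/ ok → phonotactically legal
rew — σ1 onset /r/, coda /w/ ok → phonotactically legal
pwe — violates constraint 1: syllable 1 onset /pw/ has 2 consonants (> 1) → phonotactically illegal

kas.wub, pes, rew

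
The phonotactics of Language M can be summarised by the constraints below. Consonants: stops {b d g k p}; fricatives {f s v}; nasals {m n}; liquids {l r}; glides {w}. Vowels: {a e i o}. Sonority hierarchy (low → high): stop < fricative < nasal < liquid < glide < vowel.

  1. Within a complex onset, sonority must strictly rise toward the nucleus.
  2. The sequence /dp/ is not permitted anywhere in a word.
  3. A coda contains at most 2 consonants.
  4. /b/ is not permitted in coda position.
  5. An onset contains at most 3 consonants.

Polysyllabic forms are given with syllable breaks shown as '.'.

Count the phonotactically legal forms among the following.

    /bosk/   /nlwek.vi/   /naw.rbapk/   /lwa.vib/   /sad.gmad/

3

/bosk/ — σ1 onset /b/, coda /sk/ (2C) ok → phonotactically legal
/nlwek.vi/ — σ1 onset /nlw/ (3→4→5 rises), coda /k/ ok; σ2 onset /v/, coda /∅/ ok → phonotactically legal
/naw.rbapk/ — violates constraint 1: syllable 2 onset /rb/: /r/ (liquid, 4) → /b/ (stop, 1) does not rise → phonotactically illegal
/lwa.vib/ — violates constraint 4: syllable 2 coda contains /b/ → phonotactically illegal
/sad.gmad/ — σ1 onset /s/, coda /d/ ok; σ2 onset /gm/ (1→3 rises), coda /d/ ok → phonotactically legal
Phonotactically legal: /bosk/, /nlwek.vi/, /sad.gmad/ → 3.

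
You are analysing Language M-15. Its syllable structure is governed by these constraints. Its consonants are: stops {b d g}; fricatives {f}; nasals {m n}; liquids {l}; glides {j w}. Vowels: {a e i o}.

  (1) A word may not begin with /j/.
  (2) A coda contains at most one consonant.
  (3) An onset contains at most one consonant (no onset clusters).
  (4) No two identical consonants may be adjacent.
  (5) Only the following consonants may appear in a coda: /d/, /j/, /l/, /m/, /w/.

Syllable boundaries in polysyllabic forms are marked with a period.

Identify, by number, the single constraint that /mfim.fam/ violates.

3

/mfim.fam/: syllable 1 onset /mf/ has 2 consonants (> 1).
This is a violation of constraint 3: "An onset contains at most one consonant (no onset clusters)."
The remaining constraints (1, 2, 4, 5) are satisfied.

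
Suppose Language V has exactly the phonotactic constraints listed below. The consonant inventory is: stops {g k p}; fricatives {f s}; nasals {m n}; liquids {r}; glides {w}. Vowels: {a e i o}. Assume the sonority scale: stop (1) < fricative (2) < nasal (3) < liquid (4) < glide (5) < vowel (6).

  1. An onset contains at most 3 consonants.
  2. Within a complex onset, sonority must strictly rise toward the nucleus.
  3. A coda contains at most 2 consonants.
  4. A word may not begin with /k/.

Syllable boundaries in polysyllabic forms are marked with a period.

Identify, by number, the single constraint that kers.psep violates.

4

kers.psep: word begins with /k/.
This is a violation of constraint 4: "A word may not begin with /k/."
The remaining constraints (1, 2, 3) are satisfied.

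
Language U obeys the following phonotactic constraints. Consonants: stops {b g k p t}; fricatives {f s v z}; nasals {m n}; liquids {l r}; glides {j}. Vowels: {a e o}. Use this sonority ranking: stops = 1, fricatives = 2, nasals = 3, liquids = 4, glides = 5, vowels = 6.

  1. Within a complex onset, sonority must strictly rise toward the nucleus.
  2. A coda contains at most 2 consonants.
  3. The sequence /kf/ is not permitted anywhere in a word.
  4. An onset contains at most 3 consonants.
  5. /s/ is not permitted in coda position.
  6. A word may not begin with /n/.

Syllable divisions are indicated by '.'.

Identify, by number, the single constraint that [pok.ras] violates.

5

[pok.ras]: syllable 2 coda contains /s/.
This is a violation of constraint 5: "/s/ is not permitted in coda position."
The remaining constraints (1, 2, 3, 4, 6) are satisfied.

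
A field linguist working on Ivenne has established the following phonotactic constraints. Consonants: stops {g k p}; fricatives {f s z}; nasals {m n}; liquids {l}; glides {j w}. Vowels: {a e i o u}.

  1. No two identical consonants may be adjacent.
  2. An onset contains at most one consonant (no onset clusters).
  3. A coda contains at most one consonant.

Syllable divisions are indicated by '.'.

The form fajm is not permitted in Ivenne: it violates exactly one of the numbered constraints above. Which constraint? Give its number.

3

fajm: syllable 1 coda /jm/ has 2 consonants (> 1).
This is a violation of constraint 3: "A coda contains at most one consonant."
The remaining constraints (1, 2) are satisfied.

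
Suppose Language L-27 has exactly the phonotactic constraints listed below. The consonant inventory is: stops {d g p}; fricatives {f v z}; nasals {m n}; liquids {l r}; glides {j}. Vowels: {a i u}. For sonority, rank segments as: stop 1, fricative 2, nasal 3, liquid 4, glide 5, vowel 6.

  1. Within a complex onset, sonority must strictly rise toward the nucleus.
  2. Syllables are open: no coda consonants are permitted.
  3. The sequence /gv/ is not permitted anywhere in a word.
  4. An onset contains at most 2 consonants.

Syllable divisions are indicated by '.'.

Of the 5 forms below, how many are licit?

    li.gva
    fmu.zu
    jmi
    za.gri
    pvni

2

li.gva — violates constraint 3: contains banned sequence /gv/ → illicit
fmu.zu — σ1 onset /fm/ (2→3 rises), coda /∅/ ok; σ2 onset /z/, coda /∅/ ok → licit
jmi — violates constraint 1: syllable 1 onset /jm/: /j/ (glide, 5) → /m/ (nasal, 3) does not rise → illicit
za.gri — σ1 onset /z/, coda /∅/ ok; σ2 onset /gr/ (1→4 rises), coda /∅/ ok → licit
pvni — violates constraint 4: syllable 1 onset /pvn/ has 3 consonants (> 2) → illicit
Licit: fmu.zu, za.gri → 2.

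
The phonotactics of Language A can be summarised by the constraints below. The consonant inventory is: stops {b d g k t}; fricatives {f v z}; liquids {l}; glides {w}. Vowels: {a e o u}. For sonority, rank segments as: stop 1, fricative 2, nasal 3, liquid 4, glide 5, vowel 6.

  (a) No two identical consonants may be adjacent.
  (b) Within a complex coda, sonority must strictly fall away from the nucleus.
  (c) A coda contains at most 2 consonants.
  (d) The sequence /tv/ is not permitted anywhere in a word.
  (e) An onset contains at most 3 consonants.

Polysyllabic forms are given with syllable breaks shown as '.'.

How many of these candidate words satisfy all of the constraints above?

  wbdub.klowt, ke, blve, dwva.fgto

wbdub.klowt — σ1 onset /wbd/ (3C), coda /b/ ok; σ2 onset /kl/ (2C), coda /wt/ (5→1 falls) ok → well-formed
ke — σ1 onset /k/, coda /∅/ ok → well-formed
blve — σ1 onset /blv/ (3C), coda /∅/ ok → well-formed
dwva.fgto — σ1 onset /dwv/ (3C), coda /∅/ ok; σ2 onset /fgt/ (3C), coda /∅/ ok → well-formed
Well-formed: wbdub.klowt, ke, blve, dwva.fgto → 4.

4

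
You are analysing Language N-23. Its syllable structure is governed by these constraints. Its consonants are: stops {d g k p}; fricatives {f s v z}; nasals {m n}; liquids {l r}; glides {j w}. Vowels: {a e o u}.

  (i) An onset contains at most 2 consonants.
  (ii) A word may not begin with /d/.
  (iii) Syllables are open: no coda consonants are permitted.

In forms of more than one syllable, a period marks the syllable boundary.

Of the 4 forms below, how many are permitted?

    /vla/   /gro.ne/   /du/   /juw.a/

2

/vla/ — σ1 onset /vl/ (2C), coda /∅/ ok → permitted
/gro.ne/ — σ1 onset /gr/ (2C), coda /∅/ ok; σ2 onset /n/, coda /∅/ ok → permitted
/du/ — violates constraint (ii): word begins with /d/ → not permitted
/juw.a/ — violates constraint (iii): syllable 1 coda /w/ has 1 consonant (> 0) → not permitted
Permitted: /vla/, /gro.ne/ → 2.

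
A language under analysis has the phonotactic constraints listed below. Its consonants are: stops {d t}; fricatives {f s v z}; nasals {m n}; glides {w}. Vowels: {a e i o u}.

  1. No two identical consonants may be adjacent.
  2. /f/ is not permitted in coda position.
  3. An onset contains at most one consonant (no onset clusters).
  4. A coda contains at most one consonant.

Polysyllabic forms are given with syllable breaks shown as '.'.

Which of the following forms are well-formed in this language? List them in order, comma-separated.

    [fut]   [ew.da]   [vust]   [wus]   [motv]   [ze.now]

[fut], [ew.da], [wus], [ze.now]

[fut] — σ1 onset /f/, coda /t/ ok → well-formed
[ew.da] — σ1 onset /∅/, coda /w/ ok; σ2 onset /d/, coda /∅/ ok → well-formed
[vust] — violates constraint 4: syllable 1 coda /st/ has 2 consonants (> 1) → ill-formed
[wus] — σ1 onset /w/, coda /s/ ok → well-formed
[motv] — violates constraint 4: syllable 1 coda /tv/ has 2 consonants (> 1) → ill-formed
[ze.now] — σ1 onset /z/, coda /∅/ ok; σ2 onset /n/, coda /w/ ok → well-formed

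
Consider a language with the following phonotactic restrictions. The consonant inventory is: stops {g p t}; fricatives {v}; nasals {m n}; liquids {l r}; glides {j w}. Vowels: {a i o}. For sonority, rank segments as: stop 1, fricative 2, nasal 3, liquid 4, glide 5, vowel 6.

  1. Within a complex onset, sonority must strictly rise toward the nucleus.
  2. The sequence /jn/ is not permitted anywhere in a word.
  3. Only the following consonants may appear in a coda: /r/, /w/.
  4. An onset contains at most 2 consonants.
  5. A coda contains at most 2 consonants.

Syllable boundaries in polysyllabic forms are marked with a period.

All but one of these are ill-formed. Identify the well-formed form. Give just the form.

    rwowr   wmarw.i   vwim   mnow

rwowr

rwowr — σ1 onset /rw/ (4→5 rises), coda /wr/ (2C) ok → well-formed
wmarw.i — violates constraint 1: syllable 1 onset /wm/: /w/ (glide, 5) → /m/ (nasal, 3) does not rise → ill-formed
vwim — violates constraint 3: syllable 1 coda contains /m/, which is not a licensed coda consonant → ill-formed
mnow — violates constraint 1: syllable 1 onset /mn/: /m/ (nasal, 3) → /n/ (nasal, 3) does not rise → ill-formed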